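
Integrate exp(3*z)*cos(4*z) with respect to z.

4*exp(3*z)*sin(4*z)/25 + 3*exp(3*z)*cos(4*z)/25 + C

Let I denote the integral. Integrate by parts with u = cos(4*z), dv = exp(3*z) dz, so v = exp(3*z)/3: I = exp(3*z)*cos(4*z)/3 + (4/3)·∫ exp(3*z)*sin(4*z) dz.
Apply parts again with u = sin(4*z), dv = exp(3*z) dz: ∫ exp(3*z)*sin(4*z) dz = exp(3*z)*sin(4*z)/3 − (4/3)·I. Substituting back brings back I: I = 4*exp(3*z)*sin(4*z)/9 + exp(3*z)*cos(4*z)/3 − (16/9)·I.
Solving for I: (1 + 16/9)·I equals the remaining terms, so I = (9/25)·(4*exp(3*z)*sin(4*z)/9 + exp(3*z)*cos(4*z)/3).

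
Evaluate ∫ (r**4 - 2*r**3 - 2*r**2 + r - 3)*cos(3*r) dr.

Use integration by parts with u = r**4 - 2*r**3 - 2*r**2 + r - 3, dv = cos(3*r) dr, so v = sin(3*r)/3.
Apply parts 4 times (tabular method): alternate signs, differentiate u down to 0, integrate dv up.

r**4*sin(3*r)/3 - 2*r**3*sin(3*r)/3 + 4*r**3*cos(3*r)/9 - 10*r**2*sin(3*r)/9 - 2*r**2*cos(3*r)/3 + 7*r*sin(3*r)/9 - 20*r*cos(3*r)/27 - 61*sin(3*r)/81 + 7*cos(3*r)/27 + C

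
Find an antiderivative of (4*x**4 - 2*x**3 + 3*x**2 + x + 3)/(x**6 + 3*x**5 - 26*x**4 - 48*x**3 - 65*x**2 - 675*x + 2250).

2333*log(x - 5)/10200 - 5*log(x - 2)/147 - 789113*log(x + 5)/2832200 + 97*log(x**2 + 9)/2312 + 133*atan(x/3)/1156 - 2823/(2380*x + 11900) + C

Factor the denominator: (x - 5)*(x - 2)*(x + 5)**2*(x**2 + 9).
Partial-fraction decomposition: (97*x + 399)/(1156*(x**2 + 9)) - 789113/(2832200*(x + 5)) + 2823/(2380*(x + 5)**2) - 5/(147*(x - 2)) + 2333/(10200*(x - 5)).
Integrate each term; A/(x−a) gives A·log|x−a|; the (Bx+D)/(x²+p²) term gives a log and an atan.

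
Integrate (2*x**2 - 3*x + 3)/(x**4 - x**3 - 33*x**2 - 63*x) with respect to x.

Factor the denominator: x*(x - 7)*(x + 3)**2.
Partial-fraction decomposition: -1/(15*(x + 3)) + (x + 3)**(-2) + 4/(35*(x - 7)) - 1/(21*x).
Integrate each term; A/(x−a) gives A·log|x−a|; A/(x−a)² gives −A/(x−a).

-log(x)/21 + 4*log(x - 7)/35 - log(x + 3)/15 - 1/(x + 3) + C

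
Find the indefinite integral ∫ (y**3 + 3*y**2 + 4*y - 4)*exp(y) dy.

Use integration by parts with u = y**3 + 3*y**2 + 4*y - 4, dv = exp(y) dy, so v = exp(y).
Apply parts 3 times (tabular method): alternate signs, differentiate u down to 0, integrate dv up.

(y**3 + 4*y - 8)*exp(y) + C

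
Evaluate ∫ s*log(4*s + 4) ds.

s**2*log(4*s + 4)/2 - s**2/4 + s/2 - log(s + 1)/2 + C

Use integration by parts with u = log(4*s + 4), dv = s ds.
Then du = 4/(4*s + 4) ds and v = s**2/2.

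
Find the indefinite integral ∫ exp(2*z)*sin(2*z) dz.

Let I denote the integral. Integrate by parts with u = sin(2*z), dv = exp(2*z) dz, so v = exp(2*z)/2: I = exp(2*z)*sin(2*z)/2 − ∫ exp(2*z)*cos(2*z) dz.
Apply parts again with u = cos(2*z), dv = exp(2*z) dz: ∫ exp(2*z)*cos(2*z) dz = exp(2*z)*cos(2*z)/2 + I. Substituting back brings back I: I = exp(2*z)*sin(2*z)/2 - exp(2*z)*cos(2*z)/2 − I.
Solving for I: (1 + 1)·I equals the remaining terms, so I = (1/2)·(exp(2*z)*sin(2*z)/2 - exp(2*z)*cos(2*z)/2).

exp(2*z)*sin(2*z)/4 - exp(2*z)*cos(2*z)/4 + C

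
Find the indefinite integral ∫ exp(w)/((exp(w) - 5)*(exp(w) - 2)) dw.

Let u = e^w, du = e^w dw.
The integral becomes ∫ du/((u-5)(u-2)); decompose into partial fractions.

log(exp(w) - 5)/3 - log(exp(w) - 2)/3 + C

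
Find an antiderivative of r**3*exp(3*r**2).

Let u = r², du = 2r dr; rewrite as (1/2)∫ u^1·exp(3u) du.
Now integrate by parts 1 time.

(3*r**2 - 1)*exp(3*r**2)/18 + C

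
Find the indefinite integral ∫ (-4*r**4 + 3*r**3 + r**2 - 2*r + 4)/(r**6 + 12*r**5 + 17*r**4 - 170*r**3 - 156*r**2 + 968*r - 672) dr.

-79*log(r - 2)/864 + log(r - 1)/140 + 11*log(r + 4)/10 - 1445*log(r + 6)/224 + 587*log(r + 7)/108 + 1/(12*r - 24) + C

Factor the denominator: (r - 2)**2*(r - 1)*(r + 4)*(r + 6)*(r + 7).
Partial-fraction decomposition: 587/(108*(r + 7)) - 1445/(224*(r + 6)) + 11/(10*(r + 4)) + 1/(140*(r - 1)) - 79/(864*(r - 2)) - 1/(12*(r - 2)**2).
Integrate each term; A/(r−a) gives A·log|r−a|; A/(r−a)² gives −A/(r−a).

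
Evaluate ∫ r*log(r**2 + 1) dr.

Let u = r**2 + 1, so du = (2*r) dr.
The integral becomes (1/2)·∫ log(u) du; integrate by parts with u′=log(u), dv′=du.

r**2*log(r**2 + 1)/2 - r**2/2 + log(r**2 + 1)/2 + C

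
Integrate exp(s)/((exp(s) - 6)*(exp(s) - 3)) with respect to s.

log(exp(s) - 6)/3 - log(exp(s) - 3)/3 + C

Let u = e^s, du = e^s ds.
The integral becomes ∫ du/((u-3)(u-6)); decompose into partial fractions.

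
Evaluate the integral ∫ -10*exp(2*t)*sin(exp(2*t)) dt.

5*cos(exp(2*t)) + C

Let u = exp(2*t), so du = (2*exp(2*t)) dt.
Rewriting, the integral becomes -5·∫ sin(u) du = -5·-cos(u).
Substituting back, u = exp(2*t).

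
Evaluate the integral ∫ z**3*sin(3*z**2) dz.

Let u = z², du = 2z dz; rewrite as (1/2)∫ u^1·sin(3u) du.
Now integrate by parts 1 time.

-z**2*cos(3*z**2)/6 + sin(3*z**2)/18 + C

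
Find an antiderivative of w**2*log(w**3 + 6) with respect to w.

w**3*log(w**3 + 6)/3 - w**3/3 + 2*log(w**3 + 6) + C

Let u = w**3 + 6, so du = (3*w**2) dw.
The integral becomes (1/3)·∫ log(u) du; integrate by parts with u′=log(u), dv′=du.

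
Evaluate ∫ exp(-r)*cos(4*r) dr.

4*exp(-r)*sin(4*r)/17 - exp(-r)*cos(4*r)/17 + C

Let I denote the integral. Integrate by parts with u = cos(4*r), dv = exp(-r) dr, so v = -exp(-r): I = -exp(-r)*cos(4*r) − 4·∫ exp(-r)*sin(4*r) dr.
Apply parts again with u = sin(4*r), dv = exp(-r) dr: ∫ exp(-r)*sin(4*r) dr = -exp(-r)*sin(4*r) + 4·I. Substituting back brings back I: I = 4*exp(-r)*sin(4*r) - exp(-r)*cos(4*r) − 16·I.
Solving for I: (1 + 16)·I equals the remaining terms, so I = (1/17)·(4*exp(-r)*sin(4*r) - exp(-r)*cos(4*r)).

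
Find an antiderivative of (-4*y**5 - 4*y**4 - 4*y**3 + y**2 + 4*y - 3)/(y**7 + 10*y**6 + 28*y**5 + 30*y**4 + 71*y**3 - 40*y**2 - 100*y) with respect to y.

3*log(y)/100 - log(y - 1)/36 - log(y + 1)/80 + 616297*log(y + 5)/3027600 - 3251*log(y**2 + 4)/33640 + 107*atan(y/2)/4205 + 5251/(1740*y + 8700) + C

Factor the denominator: y*(y - 1)*(y + 1)*(y + 5)**2*(y**2 + 4).
Partial-fraction decomposition: -(3251*y - 856)/(16820*(y**2 + 4)) + 616297/(3027600*(y + 5)) - 5251/(1740*(y + 5)**2) - 1/(80*(y + 1)) - 1/(36*(y - 1)) + 3/(100*y).
Integrate each term; A/(y−a) gives A·log|y−a|; the (By+D)/(y²+p²) term gives a log and an atan.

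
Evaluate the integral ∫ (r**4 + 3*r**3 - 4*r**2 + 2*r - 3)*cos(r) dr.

Use integration by parts with u = r**4 + 3*r**3 - 4*r**2 + 2*r - 3, dv = cos(r) dr, so v = sin(r).
Apply parts 4 times (tabular method): alternate signs, differentiate u down to 0, integrate dv up.

r**4*sin(r) + 3*r**3*sin(r) + 4*r**3*cos(r) - 16*r**2*sin(r) + 9*r**2*cos(r) - 16*r*sin(r) - 32*r*cos(r) + 29*sin(r) - 16*cos(r) + C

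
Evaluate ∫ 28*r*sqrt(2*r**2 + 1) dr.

Let u = 2*r**2 + 1, so du = (4*r) dr.
Rewriting, the integral becomes 7·∫ √u du = 7·(2/3)u^(3/2).
Substituting back, u = 2*r**2 + 1.

14*(2*r**2 + 1)**(3/2)/3 + C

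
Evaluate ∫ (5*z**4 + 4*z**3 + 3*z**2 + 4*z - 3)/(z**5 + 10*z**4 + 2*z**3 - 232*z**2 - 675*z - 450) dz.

1239*log(z - 5)/1760 + log(z + 1)/80 + 103*log(z + 3)/32 - 2677*log(z + 5)/80 + 1899*log(z + 6)/55 + C

Factor the denominator: (z - 5)*(z + 1)*(z + 3)*(z + 5)*(z + 6).
Partial-fraction decomposition: 1899/(55*(z + 6)) - 2677/(80*(z + 5)) + 103/(32*(z + 3)) + 1/(80*(z + 1)) + 1239/(1760*(z - 5)).
Integrate each term: A/(z−a) contributes A·log|z−a|.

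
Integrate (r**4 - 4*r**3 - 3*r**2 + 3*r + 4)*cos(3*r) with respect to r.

r**4*sin(3*r)/3 - 4*r**3*sin(3*r)/3 + 4*r**3*cos(3*r)/9 - 13*r**2*sin(3*r)/9 - 4*r**2*cos(3*r)/3 + 17*r*sin(3*r)/9 - 26*r*cos(3*r)/27 + 134*sin(3*r)/81 + 17*cos(3*r)/27 + C

Use integration by parts with u = r**4 - 4*r**3 - 3*r**2 + 3*r + 4, dv = cos(3*r) dr, so v = sin(3*r)/3.
Apply parts 4 times (tabular method): alternate signs, differentiate u down to 0, integrate dv up.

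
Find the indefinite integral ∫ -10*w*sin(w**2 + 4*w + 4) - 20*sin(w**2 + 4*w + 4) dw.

5*cos(w**2 + 4*w + 4) + C

Let u = w**2 + 4*w + 4, so du = (2*w + 4) dw.
Rewriting, the integral becomes -5·∫ sin(u) du = -5·-cos(u).
Substituting back, u = w**2 + 4*w + 4.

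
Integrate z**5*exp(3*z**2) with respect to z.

(9*z**4 - 6*z**2 + 2)*exp(3*z**2)/54 + C

Let u = z², du = 2z dz; rewrite as (1/2)∫ u^2·exp(3u) du.
Now integrate by parts 2 times.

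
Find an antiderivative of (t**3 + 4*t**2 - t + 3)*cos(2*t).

Use integration by parts with u = t**3 + 4*t**2 - t + 3, dv = cos(2*t) dt, so v = sin(2*t)/2.
Apply parts 3 times (tabular method): alternate signs, differentiate u down to 0, integrate dv up.

t**3*sin(2*t)/2 + 2*t**2*sin(2*t) + 3*t**2*cos(2*t)/4 - 5*t*sin(2*t)/4 + 2*t*cos(2*t) + sin(2*t)/2 - 5*cos(2*t)/8 + C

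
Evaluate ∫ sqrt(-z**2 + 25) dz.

z*sqrt(-z**2 + 25)/2 + 25*asin(z/5)/2 + C

Substitute z = 5·sin(θ), so dz = 5·cos(θ) dθ and the radical becomes sqrt(-z**2 + 25) = 5·cos(θ) by the Pythagorean identity.
Integrate the resulting trig expression in θ, then back-substitute θ = asin(z/5), sin(θ) = z/5, cos(θ) = sqrt(-z**2 + 25)/5 (absorbing any constant into C).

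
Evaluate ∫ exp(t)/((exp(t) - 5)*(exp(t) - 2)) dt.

Let u = e^t, du = e^t dt.
The integral becomes ∫ du/((u-2)(u-5)); decompose into partial fractions.

log(exp(t) - 5)/3 - log(exp(t) - 2)/3 + C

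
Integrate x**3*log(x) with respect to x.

x**4*log(x)/4 - x**4/16 + C

Use integration by parts with u = log(x), dv = x**3 dx.
Then du = 1/x dx and v = x**4/4.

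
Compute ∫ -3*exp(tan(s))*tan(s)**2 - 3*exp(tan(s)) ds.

-3*exp(tan(s)) + C

Let u = tan(s), so du = (tan(s)**2 + 1) ds.
Rewriting, the integral becomes -3·∫ e^u du = -3·e^u.
Substituting back, u = tan(s).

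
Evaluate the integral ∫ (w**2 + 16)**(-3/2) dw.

Substitute w = 4·tan(θ), so dw = 4·sec(θ)^2 dθ and the radical becomes sqrt(w**2 + 16) = 4·sec(θ) by the Pythagorean identity.
Integrate the resulting trig expression in θ, then back-substitute tan(θ) = w/4, sec(θ) = sqrt(w**2 + 16)/4 (absorbing any constant into C).

w/(16*sqrt(w**2 + 16)) + C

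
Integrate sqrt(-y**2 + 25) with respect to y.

y*sqrt(-y**2 + 25)/2 + 25*asin(y/5)/2 + C

Substitute y = 5·sin(θ), so dy = 5·cos(θ) dθ and the radical becomes sqrt(-y**2 + 25) = 5·cos(θ) by the Pythagorean identity.
Integrate the resulting trig expression in θ, then back-substitute θ = asin(y/5), sin(θ) = y/5, cos(θ) = sqrt(-y**2 + 25)/5 (absorbing any constant into C).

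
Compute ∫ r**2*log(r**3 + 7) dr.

Let u = r**3 + 7, so du = (3*r**2) dr.
The integral becomes (1/3)·∫ log(u) du; integrate by parts with u′=log(u), dv′=du.

r**3*log(r**3 + 7)/3 - r**3/3 + 7*log(r**3 + 7)/3 + C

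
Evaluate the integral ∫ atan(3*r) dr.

r*atan(3*r) - log(9*r**2 + 1)/6 + C

Use integration by parts with u = arctan(3*r), dv = dr.
Then du = 3/(9*r**2 + 1) dr.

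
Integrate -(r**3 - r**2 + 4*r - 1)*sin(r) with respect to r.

Use integration by parts with u = r**3 - r**2 + 4*r - 1, dv = -sin(r) dr, so v = cos(r).
Apply parts 3 times (tabular method): alternate signs, differentiate u down to 0, integrate dv up.

r**3*cos(r) - 3*r**2*sin(r) - r**2*cos(r) + 2*r*sin(r) - 2*r*cos(r) + 2*sin(r) + cos(r) + C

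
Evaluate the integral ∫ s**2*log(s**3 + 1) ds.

s**3*log(s**3 + 1)/3 - s**3/3 + log(s**3 + 1)/3 + C

Let u = s**3 + 1, so du = (3*s**2) ds.
The integral becomes (1/3)·∫ log(u) du; integrate by parts with u′=log(u), dv′=du.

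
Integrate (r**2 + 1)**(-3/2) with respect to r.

r/sqrt(r**2 + 1) + C

Substitute r = tan(θ), so dr = sec(θ)^2 dθ and the radical becomes sqrt(r**2 + 1) = sec(θ) by the Pythagorean identity.
Integrate the resulting trig expression in θ, then back-substitute tan(θ) = r, sec(θ) = sqrt(r**2 + 1) (absorbing any constant into C).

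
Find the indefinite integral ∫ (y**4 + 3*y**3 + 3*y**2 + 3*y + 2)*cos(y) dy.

y**4*sin(y) + 3*y**3*sin(y) + 4*y**3*cos(y) - 9*y**2*sin(y) + 9*y**2*cos(y) - 15*y*sin(y) - 18*y*cos(y) + 20*sin(y) - 15*cos(y) + C

Use integration by parts with u = y**4 + 3*y**3 + 3*y**2 + 3*y + 2, dv = cos(y) dy, so v = sin(y).
Apply parts 4 times (tabular method): alternate signs, differentiate u down to 0, integrate dv up.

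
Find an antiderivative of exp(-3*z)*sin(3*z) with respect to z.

Let I denote the integral. Integrate by parts with u = sin(3*z), dv = exp(-3*z) dz, so v = -exp(-3*z)/3: I = -exp(-3*z)*sin(3*z)/3 + ∫ exp(-3*z)*cos(3*z) dz.
Apply parts again with u = cos(3*z), dv = exp(-3*z) dz: ∫ exp(-3*z)*cos(3*z) dz = -exp(-3*z)*cos(3*z)/3 − I. Substituting back brings back I: I = -exp(-3*z)*sin(3*z)/3 - exp(-3*z)*cos(3*z)/3 − I.
Solving for I: (1 + 1)·I equals the remaining terms, so I = (1/2)·(-exp(-3*z)*sin(3*z)/3 - exp(-3*z)*cos(3*z)/3).

-exp(-3*z)*sin(3*z)/6 - exp(-3*z)*cos(3*z)/6 + C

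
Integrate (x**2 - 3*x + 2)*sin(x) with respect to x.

-x**2*cos(x) + 2*x*sin(x) + 3*x*cos(x) - 3*sin(x) + C

Use integration by parts with u = x**2 - 3*x + 2, dv = sin(x) dx, so v = -cos(x).
Apply parts 2 times (tabular method): alternate signs, differentiate u down to 0, integrate dv up.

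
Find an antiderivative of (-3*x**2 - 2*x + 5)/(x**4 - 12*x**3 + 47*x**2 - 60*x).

Factor the denominator: x*(x - 5)*(x - 4)*(x - 3).
Partial-fraction decomposition: -14/(3*(x - 3)) + 51/(4*(x - 4)) - 8/(x - 5) - 1/(12*x).
Integrate each term: A/(x−a) contributes A·log|x−a|.

-log(x)/12 - 8*log(x - 5) + 51*log(x - 4)/4 - 14*log(x - 3)/3 + C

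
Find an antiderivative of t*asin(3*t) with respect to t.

t**2*asin(3*t)/2 + t*sqrt(-9*t**2 + 1)/12 - asin(3*t)/36 + C

Use integration by parts with u = arcsin(3*t), dv = t dt.
Then du = 3/sqrt(-9*t**2 + 1) dt.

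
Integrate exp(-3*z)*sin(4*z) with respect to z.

-3*exp(-3*z)*sin(4*z)/25 - 4*exp(-3*z)*cos(4*z)/25 + C

Let I denote the integral. Integrate by parts with u = sin(4*z), dv = exp(-3*z) dz, so v = -exp(-3*z)/3: I = -exp(-3*z)*sin(4*z)/3 + (4/3)·∫ exp(-3*z)*cos(4*z) dz.
Apply parts again with u = cos(4*z), dv = exp(-3*z) dz: ∫ exp(-3*z)*cos(4*z) dz = -exp(-3*z)*cos(4*z)/3 − (4/3)·I. Substituting back brings back I: I = -exp(-3*z)*sin(4*z)/3 - 4*exp(-3*z)*cos(4*z)/9 − (16/9)·I.
Solving for I: (1 + 16/9)·I equals the remaining terms, so I = (9/25)·(-exp(-3*z)*sin(4*z)/3 - 4*exp(-3*z)*cos(4*z)/9).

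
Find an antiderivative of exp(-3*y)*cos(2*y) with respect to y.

Let I denote the integral. Integrate by parts with u = cos(2*y), dv = exp(-3*y) dy, so v = -exp(-3*y)/3: I = -exp(-3*y)*cos(2*y)/3 − (2/3)·∫ exp(-3*y)*sin(2*y) dy.
Apply parts again with u = sin(2*y), dv = exp(-3*y) dy: ∫ exp(-3*y)*sin(2*y) dy = -exp(-3*y)*sin(2*y)/3 + (2/3)·I. Substituting back brings back I: I = 2*exp(-3*y)*sin(2*y)/9 - exp(-3*y)*cos(2*y)/3 − (4/9)·I.
Solving for I: (1 + 4/9)·I equals the remaining terms, so I = (9/13)·(2*exp(-3*y)*sin(2*y)/9 - exp(-3*y)*cos(2*y)/3).

2*exp(-3*y)*sin(2*y)/13 - 3*exp(-3*y)*cos(2*y)/13 + C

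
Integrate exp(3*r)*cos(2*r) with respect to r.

2*exp(3*r)*sin(2*r)/13 + 3*exp(3*r)*cos(2*r)/13 + C

Let I denote the integral. Integrate by parts with u = cos(2*r), dv = exp(3*r) dr, so v = exp(3*r)/3: I = exp(3*r)*cos(2*r)/3 + (2/3)·∫ exp(3*r)*sin(2*r) dr.
Apply parts again with u = sin(2*r), dv = exp(3*r) dr: ∫ exp(3*r)*sin(2*r) dr = exp(3*r)*sin(2*r)/3 − (2/3)·I. Substituting back brings back I: I = 2*exp(3*r)*sin(2*r)/9 + exp(3*r)*cos(2*r)/3 − (4/9)·I.
Solving for I: (1 + 4/9)·I equals the remaining terms, so I = (9/13)·(2*exp(3*r)*sin(2*r)/9 + exp(3*r)*cos(2*r)/3).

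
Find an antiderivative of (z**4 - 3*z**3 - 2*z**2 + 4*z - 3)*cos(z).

z**4*sin(z) - 3*z**3*sin(z) + 4*z**3*cos(z) - 14*z**2*sin(z) - 9*z**2*cos(z) + 22*z*sin(z) - 28*z*cos(z) + 25*sin(z) + 22*cos(z) + C

Use integration by parts with u = z**4 - 3*z**3 - 2*z**2 + 4*z - 3, dv = cos(z) dz, so v = sin(z).
Apply parts 4 times (tabular method): alternate signs, differentiate u down to 0, integrate dv up.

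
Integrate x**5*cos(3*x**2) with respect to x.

Let u = x², du = 2x dx; rewrite as (1/2)∫ u^2·cos(3u) du.
Now integrate by parts 2 times.

x**4*sin(3*x**2)/6 + x**2*cos(3*x**2)/9 - sin(3*x**2)/27 + C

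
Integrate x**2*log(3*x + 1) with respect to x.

x**3*log(3*x + 1)/3 - x**3/9 + x**2/18 - x/27 + log(3*x + 1)/81 + C

Use integration by parts with u = log(3*x + 1), dv = x**2 dx.
Then du = 3/(3*x + 1) dx and v = x**3/3.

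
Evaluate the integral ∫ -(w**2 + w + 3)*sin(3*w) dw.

Use integration by parts with u = w**2 + w + 3, dv = -sin(3*w) dw, so v = cos(3*w)/3.
Apply parts 2 times (tabular method): alternate signs, differentiate u down to 0, integrate dv up.

w**2*cos(3*w)/3 - 2*w*sin(3*w)/9 + w*cos(3*w)/3 - sin(3*w)/9 + 25*cos(3*w)/27 + C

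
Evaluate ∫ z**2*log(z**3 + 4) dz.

z**3*log(z**3 + 4)/3 - z**3/3 + 4*log(z**3 + 4)/3 + C

Let u = z**3 + 4, so du = (3*z**2) dz.
The integral becomes (1/3)·∫ log(u) du; integrate by parts with u′=log(u), dv′=du.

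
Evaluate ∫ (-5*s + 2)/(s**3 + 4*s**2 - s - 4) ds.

Factor the denominator: (s - 1)*(s + 1)*(s + 4).
Partial-fraction decomposition: 22/(15*(s + 4)) - 7/(6*(s + 1)) - 3/(10*(s - 1)).
Integrate each term: A/(s−a) contributes A·log|s−a|.

-3*log(s - 1)/10 - 7*log(s + 1)/6 + 22*log(s + 4)/15 + C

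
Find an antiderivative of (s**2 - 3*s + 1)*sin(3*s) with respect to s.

-s**2*cos(3*s)/3 + 2*s*sin(3*s)/9 + s*cos(3*s) - sin(3*s)/3 - 7*cos(3*s)/27 + C

Use integration by parts with u = s**2 - 3*s + 1, dv = sin(3*s) ds, so v = -cos(3*s)/3.
Apply parts 2 times (tabular method): alternate signs, differentiate u down to 0, integrate dv up.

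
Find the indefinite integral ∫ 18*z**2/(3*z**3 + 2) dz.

2*log(3*z**3 + 2) + C

Let u = 3*z**3 + 2, so du = (9*z**2) dz.
Rewriting, the integral becomes 2·∫ 1/u du = 2·log(u).
Substituting back, u = 3*z**3 + 2.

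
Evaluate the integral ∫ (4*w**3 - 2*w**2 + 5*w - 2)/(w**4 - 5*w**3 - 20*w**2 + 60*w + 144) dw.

Factor the denominator: (w - 6)*(w - 4)*(w + 2)*(w + 3).
Partial-fraction decomposition: 143/(63*(w + 3)) - 13/(12*(w + 2)) - 121/(42*(w - 4)) + 205/(36*(w - 6)).
Integrate each term: A/(w−a) contributes A·log|w−a|.

205*log(w - 6)/36 - 121*log(w - 4)/42 - 13*log(w + 2)/12 + 143*log(w + 3)/63 + C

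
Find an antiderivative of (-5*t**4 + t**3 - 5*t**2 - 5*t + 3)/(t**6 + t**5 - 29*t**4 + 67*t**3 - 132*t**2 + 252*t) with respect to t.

log(t)/84 - 4127*log(t - 3)/10140 + 2511*log(t + 7)/7420 + 2031*log(t**2 + 4)/71656 - 1320*atan(t/2)/8957 + 29/(26*t - 78) + C

Factor the denominator: t*(t - 3)**2*(t + 7)*(t**2 + 4).
Partial-fraction decomposition: 3*(677*t - 3520)/(35828*(t**2 + 4)) + 2511/(7420*(t + 7)) - 4127/(10140*(t - 3)) - 29/(26*(t - 3)**2) + 1/(84*t).
Integrate each term; A/(t−a) gives A·log|t−a|; the (Bt+D)/(t²+p²) term gives a log and an atan.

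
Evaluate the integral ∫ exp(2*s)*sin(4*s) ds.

Let I denote the integral. Integrate by parts with u = sin(4*s), dv = exp(2*s) ds, so v = exp(2*s)/2: I = exp(2*s)*sin(4*s)/2 − 2·∫ exp(2*s)*cos(4*s) ds.
Apply parts again with u = cos(4*s), dv = exp(2*s) ds: ∫ exp(2*s)*cos(4*s) ds = exp(2*s)*cos(4*s)/2 + 2·I. Substituting back brings back I: I = exp(2*s)*sin(4*s)/2 - exp(2*s)*cos(4*s) − 4·I.
Solving for I: (1 + 4)·I equals the remaining terms, so I = (1/5)·(exp(2*s)*sin(4*s)/2 - exp(2*s)*cos(4*s)).

exp(2*s)*sin(4*s)/10 - exp(2*s)*cos(4*s)/5 + C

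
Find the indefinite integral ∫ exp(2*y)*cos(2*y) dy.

exp(2*y)*sin(2*y)/4 + exp(2*y)*cos(2*y)/4 + C

Let I denote the integral. Integrate by parts with u = cos(2*y), dv = exp(2*y) dy, so v = exp(2*y)/2: I = exp(2*y)*cos(2*y)/2 + ∫ exp(2*y)*sin(2*y) dy.
Apply parts again with u = sin(2*y), dv = exp(2*y) dy: ∫ exp(2*y)*sin(2*y) dy = exp(2*y)*sin(2*y)/2 − I. Substituting back brings back I: I = exp(2*y)*sin(2*y)/2 + exp(2*y)*cos(2*y)/2 − I.
Solving for I: (1 + 1)·I equals the remaining terms, so I = (1/2)·(exp(2*y)*sin(2*y)/2 + exp(2*y)*cos(2*y)/2).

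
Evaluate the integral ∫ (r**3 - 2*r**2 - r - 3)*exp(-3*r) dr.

Use integration by parts with u = r**3 - 2*r**2 - r - 3, dv = exp(-3*r) dr, so v = -exp(-3*r)/3.
Apply parts 3 times (tabular method): alternate signs, differentiate u down to 0, integrate dv up.

(-9*r**3 + 9*r**2 + 15*r + 32)*exp(-3*r)/27 + C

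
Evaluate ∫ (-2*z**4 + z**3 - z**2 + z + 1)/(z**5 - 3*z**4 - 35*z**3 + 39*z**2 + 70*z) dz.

Factor the denominator: z*(z - 7)*(z - 2)*(z + 1)*(z + 5).
Partial-fraction decomposition: -117/(140*(z + 5)) + 1/(24*(z + 1)) + 5/(42*(z - 2)) - 75/(56*(z - 7)) + 1/(70*z).
Integrate each term: A/(z−a) contributes A·log|z−a|.

log(z)/70 - 75*log(z - 7)/56 + 5*log(z - 2)/42 + log(z + 1)/24 - 117*log(z + 5)/140 + C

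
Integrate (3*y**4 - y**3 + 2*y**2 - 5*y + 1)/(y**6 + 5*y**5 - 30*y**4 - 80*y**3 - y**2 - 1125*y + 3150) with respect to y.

Factor the denominator: (y - 5)*(y - 2)*(y + 5)*(y + 7)*(y**2 + 9).
Partial-fraction decomposition: (47*y + 193)/(986*(y**2 + 9)) - 160/(261*(y + 7)) + 519/(1190*(y + 5)) - 1/(63*(y - 2)) + 37/(255*(y - 5)).
Integrate each term; A/(y−a) gives A·log|y−a|; the (By+D)/(y²+p²) term gives a log and an atan.

37*log(y - 5)/255 - log(y - 2)/63 + 519*log(y + 5)/1190 - 160*log(y + 7)/261 + 47*log(y**2 + 9)/1972 + 193*atan(y/3)/2958 + C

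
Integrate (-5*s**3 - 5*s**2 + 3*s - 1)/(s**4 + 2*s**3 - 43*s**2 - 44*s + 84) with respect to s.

Factor the denominator: (s - 6)*(s - 1)*(s + 2)*(s + 7).
Partial-fraction decomposition: -181/(65*(s + 7)) + 13/(120*(s + 2)) + 1/(15*(s - 1)) - 1243/(520*(s - 6)).
Integrate each term: A/(s−a) contributes A·log|s−a|.

-1243*log(s - 6)/520 + log(s - 1)/15 + 13*log(s + 2)/120 - 181*log(s + 7)/65 + C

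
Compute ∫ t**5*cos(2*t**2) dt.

t**4*sin(2*t**2)/4 + t**2*cos(2*t**2)/4 - sin(2*t**2)/8 + C

Let u = t², du = 2t dt; rewrite as (1/2)∫ u^2·cos(2u) du.
Now integrate by parts 2 times.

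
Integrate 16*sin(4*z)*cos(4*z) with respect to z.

Let u = sin(4*z), so du = (4*cos(4*z)) dz.
Rewriting, the integral becomes 4·∫ u^1 du = 4·u^2/2.
Substituting back, u = sin(4*z).

2*sin(4*z)**2 + C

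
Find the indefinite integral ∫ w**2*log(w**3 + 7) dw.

w**3*log(w**3 + 7)/3 - w**3/3 + 7*log(w**3 + 7)/3 + C

Let u = w**3 + 7, so du = (3*w**2) dw.
The integral becomes (1/3)·∫ log(u) du; integrate by parts with u′=log(u), dv′=du.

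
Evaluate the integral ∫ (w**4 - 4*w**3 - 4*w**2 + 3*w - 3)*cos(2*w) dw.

w**4*sin(2*w)/2 - 2*w**3*sin(2*w) + w**3*cos(2*w) - 7*w**2*sin(2*w)/2 - 3*w**2*cos(2*w) + 9*w*sin(2*w)/2 - 7*w*cos(2*w)/2 + sin(2*w)/4 + 9*cos(2*w)/4 + C

Use integration by parts with u = w**4 - 4*w**3 - 4*w**2 + 3*w - 3, dv = cos(2*w) dw, so v = sin(2*w)/2.
Apply parts 4 times (tabular method): alternate signs, differentiate u down to 0, integrate dv up.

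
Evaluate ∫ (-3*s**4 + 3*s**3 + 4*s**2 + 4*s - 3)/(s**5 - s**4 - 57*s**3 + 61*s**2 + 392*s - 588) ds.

Factor the denominator: (s - 7)*(s - 2)**2*(s + 3)*(s + 7).
Partial-fraction decomposition: -2689/(1512*(s + 7)) + 303/(1000*(s + 3)) + 119/(675*(s - 2)) + 1/(75*(s - 2)**2) - 5953/(3500*(s - 7)).
Integrate each term; A/(s−a) gives A·log|s−a|; A/(s−a)² gives −A/(s−a).

-5953*log(s - 7)/3500 + 119*log(s - 2)/675 + 303*log(s + 3)/1000 - 2689*log(s + 7)/1512 - 1/(75*s - 150) + C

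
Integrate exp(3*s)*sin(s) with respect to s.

3*exp(3*s)*sin(s)/10 - exp(3*s)*cos(s)/10 + C

Let I denote the integral. Integrate by parts with u = sin(s), dv = exp(3*s) ds, so v = exp(3*s)/3: I = exp(3*s)*sin(s)/3 − (1/3)·∫ exp(3*s)*cos(s) ds.
Apply parts again with u = cos(s), dv = exp(3*s) ds: ∫ exp(3*s)*cos(s) ds = exp(3*s)*cos(s)/3 + (1/3)·I. Substituting back brings back I: I = exp(3*s)*sin(s)/3 - exp(3*s)*cos(s)/9 − (1/9)·I.
Solving for I: (1 + 1/9)·I equals the remaining terms, so I = (9/10)·(exp(3*s)*sin(s)/3 - exp(3*s)*cos(s)/9).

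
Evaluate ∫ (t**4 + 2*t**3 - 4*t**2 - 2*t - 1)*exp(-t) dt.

Use integration by parts with u = t**4 + 2*t**3 - 4*t**2 - 2*t - 1, dv = exp(-t) dt, so v = -exp(-t).
Apply parts 4 times (tabular method): alternate signs, differentiate u down to 0, integrate dv up.

(-t**4 - 6*t**3 - 14*t**2 - 26*t - 25)*exp(-t) + C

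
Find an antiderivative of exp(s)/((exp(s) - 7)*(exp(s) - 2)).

log(exp(s) - 7)/5 - log(exp(s) - 2)/5 + C

Let u = e^s, du = e^s ds.
The integral becomes ∫ du/((u-2)(u-7)); decompose into partial fractions.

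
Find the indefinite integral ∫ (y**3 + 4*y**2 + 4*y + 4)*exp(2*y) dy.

Use integration by parts with u = y**3 + 4*y**2 + 4*y + 4, dv = exp(2*y) dy, so v = exp(2*y)/2.
Apply parts 3 times (tabular method): alternate signs, differentiate u down to 0, integrate dv up.

(4*y**3 + 10*y**2 + 6*y + 13)*exp(2*y)/8 + C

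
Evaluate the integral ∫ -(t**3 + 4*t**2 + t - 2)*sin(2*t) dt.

Use integration by parts with u = t**3 + 4*t**2 + t - 2, dv = -sin(2*t) dt, so v = cos(2*t)/2.
Apply parts 3 times (tabular method): alternate signs, differentiate u down to 0, integrate dv up.

t**3*cos(2*t)/2 - 3*t**2*sin(2*t)/4 + 2*t**2*cos(2*t) - 2*t*sin(2*t) - t*cos(2*t)/4 + sin(2*t)/8 - 2*cos(2*t) + C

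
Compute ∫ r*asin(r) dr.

Use integration by parts with u = arcsin(r), dv = r dr.
Then du = 1/sqrt(-r**2 + 1) dr.

r**2*asin(r)/2 + r*sqrt(-r**2 + 1)/4 - asin(r)/4 + C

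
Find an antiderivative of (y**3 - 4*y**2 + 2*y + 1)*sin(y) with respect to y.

Use integration by parts with u = y**3 - 4*y**2 + 2*y + 1, dv = sin(y) dy, so v = -cos(y).
Apply parts 3 times (tabular method): alternate signs, differentiate u down to 0, integrate dv up.

-y**3*cos(y) + 3*y**2*sin(y) + 4*y**2*cos(y) - 8*y*sin(y) + 4*y*cos(y) - 4*sin(y) - 9*cos(y) + C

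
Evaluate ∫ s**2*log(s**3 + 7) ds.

s**3*log(s**3 + 7)/3 - s**3/3 + 7*log(s**3 + 7)/3 + C

Let u = s**3 + 7, so du = (3*s**2) ds.
The integral becomes (1/3)·∫ log(u) du; integrate by parts with u′=log(u), dv′=du.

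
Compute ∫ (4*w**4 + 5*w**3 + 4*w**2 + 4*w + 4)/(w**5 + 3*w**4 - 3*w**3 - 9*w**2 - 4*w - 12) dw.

33*log(w - 2)/25 - 9*log(w + 2)/5 + 217*log(w + 3)/50 + 7*log(w**2 + 1)/100 - 11*atan(w)/50 + C

Factor the denominator: (w - 2)*(w + 2)*(w + 3)*(w**2 + 1).
Partial-fraction decomposition: (7*w - 11)/(50*(w**2 + 1)) + 217/(50*(w + 3)) - 9/(5*(w + 2)) + 33/(25*(w - 2)).
Integrate each term; A/(w−a) gives A·log|w−a|; the (Bw+D)/(w²+p²) term gives a log and an atan.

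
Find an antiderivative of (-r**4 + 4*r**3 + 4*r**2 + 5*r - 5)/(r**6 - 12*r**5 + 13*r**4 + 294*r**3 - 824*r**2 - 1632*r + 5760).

Factor the denominator: (r - 6)*(r - 5)*(r - 4)**2*(r + 3)*(r + 4).
Partial-fraction decomposition: 473/(5760*(r + 4)) - 173/(3528*(r + 3)) + 3939/(6272*(r - 4)) + 79/(112*(r - 4)**2) + 5/(72*(r - 5)) - 263/(360*(r - 6)).
Integrate each term; A/(r−a) gives A·log|r−a|; A/(r−a)² gives −A/(r−a).

-263*log(r - 6)/360 + 5*log(r - 5)/72 + 3939*log(r - 4)/6272 - 173*log(r + 3)/3528 + 473*log(r + 4)/5760 - 79/(112*r - 448) + C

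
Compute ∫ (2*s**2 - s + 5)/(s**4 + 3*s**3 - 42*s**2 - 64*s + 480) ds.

Factor the denominator: (s - 4)**2*(s + 5)*(s + 6).
Partial-fraction decomposition: -83/(100*(s + 6)) + 20/(27*(s + 5)) + 241/(2700*(s - 4)) + 11/(30*(s - 4)**2).
Integrate each term; A/(s−a) gives A·log|s−a|; A/(s−a)² gives −A/(s−a).

241*log(s - 4)/2700 + 20*log(s + 5)/27 - 83*log(s + 6)/100 - 11/(30*s - 120) + C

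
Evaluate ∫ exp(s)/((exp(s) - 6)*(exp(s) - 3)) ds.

Let u = e^s, du = e^s ds.
The integral becomes ∫ du/((u-3)(u-6)); decompose into partial fractions.

log(exp(s) - 6)/3 - log(exp(s) - 3)/3 + C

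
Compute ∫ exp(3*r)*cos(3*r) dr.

Let I denote the integral. Integrate by parts with u = cos(3*r), dv = exp(3*r) dr, so v = exp(3*r)/3: I = exp(3*r)*cos(3*r)/3 + ∫ exp(3*r)*sin(3*r) dr.
Apply parts again with u = sin(3*r), dv = exp(3*r) dr: ∫ exp(3*r)*sin(3*r) dr = exp(3*r)*sin(3*r)/3 − I. Substituting back brings back I: I = exp(3*r)*sin(3*r)/3 + exp(3*r)*cos(3*r)/3 − I.
Solving for I: (1 + 1)·I equals the remaining terms, so I = (1/2)·(exp(3*r)*sin(3*r)/3 + exp(3*r)*cos(3*r)/3).

exp(3*r)*sin(3*r)/6 + exp(3*r)*cos(3*r)/6 + C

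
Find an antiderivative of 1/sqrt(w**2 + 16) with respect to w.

log(w + sqrt(w**2 + 16)) + C

Substitute w = 4·tan(θ), so dw = 4·sec(θ)^2 dθ and the radical becomes sqrt(w**2 + 16) = 4·sec(θ) by the Pythagorean identity.
Integrate the resulting trig expression in θ, then back-substitute tan(θ) = w/4, sec(θ) = sqrt(w**2 + 16)/4 (absorbing any constant into C).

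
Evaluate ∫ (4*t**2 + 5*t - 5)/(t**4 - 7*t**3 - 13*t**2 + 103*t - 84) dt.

113*log(t - 7)/132 - 23*log(t - 3)/28 + log(t - 1)/15 - 39*log(t + 4)/385 + C

Factor the denominator: (t - 7)*(t - 3)*(t - 1)*(t + 4).
Partial-fraction decomposition: -39/(385*(t + 4)) + 1/(15*(t - 1)) - 23/(28*(t - 3)) + 113/(132*(t - 7)).
Integrate each term: A/(t−a) contributes A·log|t−a|.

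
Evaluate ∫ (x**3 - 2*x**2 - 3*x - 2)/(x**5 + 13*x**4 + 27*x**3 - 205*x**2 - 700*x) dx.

log(x)/350 + log(x - 4)/198 + 613*log(x + 5)/450 - 211*log(x + 7)/154 + 9/(5*x + 25) + C

Factor the denominator: x*(x - 4)*(x + 5)**2*(x + 7).
Partial-fraction decomposition: -211/(154*(x + 7)) + 613/(450*(x + 5)) - 9/(5*(x + 5)**2) + 1/(198*(x - 4)) + 1/(350*x).
Integrate each term; A/(x−a) gives A·log|x−a|; A/(x−a)² gives −A/(x−a).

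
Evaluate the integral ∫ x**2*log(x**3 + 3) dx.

Let u = x**3 + 3, so du = (3*x**2) dx.
The integral becomes (1/3)·∫ log(u) du; integrate by parts with u′=log(u), dv′=du.

x**3*log(x**3 + 3)/3 - x**3/3 + log(x**3 + 3) + C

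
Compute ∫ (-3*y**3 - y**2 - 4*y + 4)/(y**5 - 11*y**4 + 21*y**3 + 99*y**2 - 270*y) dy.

-2*log(y)/135 - 352*log(y - 6)/81 + 26*log(y - 5)/5 - 49*log(y - 3)/54 + 11*log(y + 3)/162 + C

Factor the denominator: y*(y - 6)*(y - 5)*(y - 3)*(y + 3).
Partial-fraction decomposition: 11/(162*(y + 3)) - 49/(54*(y - 3)) + 26/(5*(y - 5)) - 352/(81*(y - 6)) - 2/(135*y).
Integrate each term: A/(y−a) contributes A·log|y−a|.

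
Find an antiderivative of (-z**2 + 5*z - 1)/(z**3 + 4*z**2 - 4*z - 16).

Factor the denominator: (z - 2)*(z + 2)*(z + 4).
Partial-fraction decomposition: -37/(12*(z + 4)) + 15/(8*(z + 2)) + 5/(24*(z - 2)).
Integrate each term: A/(z−a) contributes A·log|z−a|.

5*log(z - 2)/24 + 15*log(z + 2)/8 - 37*log(z + 4)/12 + C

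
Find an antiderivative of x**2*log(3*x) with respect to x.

Use integration by parts with u = log(3*x), dv = x**2 dx.
Then du = 1/x dx and v = x**3/3.

x**3*(log(x) + log(3))/3 - x**3/9 + C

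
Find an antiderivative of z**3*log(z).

z**4*log(z)/4 - z**4/16 + C

Use integration by parts with u = log(z), dv = z**3 dz.
Then du = 1/z dz and v = z**4/4.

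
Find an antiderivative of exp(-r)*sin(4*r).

-exp(-r)*sin(4*r)/17 - 4*exp(-r)*cos(4*r)/17 + C

Let I denote the integral. Integrate by parts with u = sin(4*r), dv = exp(-r) dr, so v = -exp(-r): I = -exp(-r)*sin(4*r) + 4·∫ exp(-r)*cos(4*r) dr.
Apply parts again with u = cos(4*r), dv = exp(-r) dr: ∫ exp(-r)*cos(4*r) dr = -exp(-r)*cos(4*r) − 4·I. Substituting back brings back I: I = -exp(-r)*sin(4*r) - 4*exp(-r)*cos(4*r) − 16·I.
Solving for I: (1 + 16)·I equals the remaining terms, so I = (1/17)·(-exp(-r)*sin(4*r) - 4*exp(-r)*cos(4*r)).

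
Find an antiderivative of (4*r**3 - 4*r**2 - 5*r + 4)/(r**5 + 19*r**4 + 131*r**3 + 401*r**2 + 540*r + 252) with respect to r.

Factor the denominator: (r + 1)*(r + 2)*(r + 3)*(r + 6)*(r + 7).
Partial-fraction decomposition: -1529/(120*(r + 7)) + 487/(30*(r + 6)) - 125/(24*(r + 3)) + 17/(10*(r + 2)) + 1/(60*(r + 1)).
Integrate each term: A/(r−a) contributes A·log|r−a|.

log(r + 1)/60 + 17*log(r + 2)/10 - 125*log(r + 3)/24 + 487*log(r + 6)/30 - 1529*log(r + 7)/120 + C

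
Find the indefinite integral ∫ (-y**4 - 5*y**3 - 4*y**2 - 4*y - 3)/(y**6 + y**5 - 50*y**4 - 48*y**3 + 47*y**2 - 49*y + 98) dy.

-4343*log(y - 7)/37800 + 17*log(y - 1)/288 + 13*log(y + 2)/675 + 857*log(y + 7)/28000 + 3*log(y**2 + 1)/1000 - atan(y)/500 + C

Factor the denominator: (y - 7)*(y - 1)*(y + 2)*(y + 7)*(y**2 + 1).
Partial-fraction decomposition: (3*y - 1)/(500*(y**2 + 1)) + 857/(28000*(y + 7)) + 13/(675*(y + 2)) + 17/(288*(y - 1)) - 4343/(37800*(y - 7)).
Integrate each term; A/(y−a) gives A·log|y−a|; the (By+D)/(y²+p²) term gives a log and an atan.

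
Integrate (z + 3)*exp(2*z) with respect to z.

Use integration by parts with u = z + 3, dv = exp(2*z) dz, so v = exp(2*z)/2.
Apply parts 1 times (tabular method): alternate signs, differentiate u down to 0, integrate dv up.

(2*z + 5)*exp(2*z)/4 + C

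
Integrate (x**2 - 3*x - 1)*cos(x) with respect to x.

x**2*sin(x) - 3*x*sin(x) + 2*x*cos(x) - 3*sin(x) - 3*cos(x) + C

Use integration by parts with u = x**2 - 3*x - 1, dv = cos(x) dx, so v = sin(x).
Apply parts 2 times (tabular method): alternate signs, differentiate u down to 0, integrate dv up.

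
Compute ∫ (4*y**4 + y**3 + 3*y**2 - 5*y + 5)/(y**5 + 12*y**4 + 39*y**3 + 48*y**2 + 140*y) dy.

log(y)/28 - 248*log(y + 5)/29 + 4724*log(y + 7)/371 - 1335*log(y**2 + 4)/12296 - 963*atan(y/2)/3074 + C

Factor the denominator: y*(y + 5)*(y + 7)*(y**2 + 4).
Partial-fraction decomposition: -3*(445*y + 1284)/(6148*(y**2 + 4)) + 4724/(371*(y + 7)) - 248/(29*(y + 5)) + 1/(28*y).
Integrate each term; A/(y−a) gives A·log|y−a|; the (By+D)/(y²+p²) term gives a log and an atan.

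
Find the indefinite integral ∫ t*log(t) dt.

t**2*log(t)/2 - t**2/4 + C

Use integration by parts with u = log(t), dv = t dt.
Then du = 1/t dt and v = t**2/2.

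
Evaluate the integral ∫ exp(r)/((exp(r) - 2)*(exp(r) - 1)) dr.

Let u = e^r, du = e^r dr.
The integral becomes ∫ du/((u-2)(u-1)); decompose into partial fractions.

log(exp(r) - 2) - log(exp(r) - 1) + C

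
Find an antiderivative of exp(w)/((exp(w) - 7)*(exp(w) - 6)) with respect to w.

Let u = e^w, du = e^w dw.
The integral becomes ∫ du/((u-6)(u-7)); decompose into partial fractions.

log(exp(w) - 7) - log(exp(w) - 6) + C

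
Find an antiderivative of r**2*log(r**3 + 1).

r**3*log(r**3 + 1)/3 - r**3/3 + log(r**3 + 1)/3 + C

Let u = r**3 + 1, so du = (3*r**2) dr.
The integral becomes (1/3)·∫ log(u) du; integrate by parts with u′=log(u), dv′=du.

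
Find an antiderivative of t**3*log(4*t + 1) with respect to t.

Use integration by parts with u = log(4*t + 1), dv = t**3 dt.
Then du = 4/(4*t + 1) dt and v = t**4/4.

t**4*log(4*t + 1)/4 - t**4/16 + t**3/48 - t**2/128 + t/256 - log(4*t + 1)/1024 + C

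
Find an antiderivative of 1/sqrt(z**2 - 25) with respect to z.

Substitute z = 5·sec(θ), so dz = 5·sec(θ)*tan(θ) dθ and the radical becomes sqrt(z**2 - 25) = 5·tan(θ) by the Pythagorean identity.
Integrate the resulting trig expression in θ, then back-substitute sec(θ) = z/5, tan(θ) = sqrt(z**2 - 25)/5 (absorbing any constant into C).

log(z + sqrt(z**2 - 25)) + C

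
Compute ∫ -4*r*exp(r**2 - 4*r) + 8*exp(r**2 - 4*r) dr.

-2*exp(r**2 - 4*r) + C

Let u = r**2 - 4*r, so du = (2*r - 4) dr.
Rewriting, the integral becomes -2·∫ e^u du = -2·e^u.
Substituting back, u = r**2 - 4*r.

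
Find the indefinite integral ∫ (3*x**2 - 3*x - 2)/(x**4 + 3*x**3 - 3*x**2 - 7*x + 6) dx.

Factor the denominator: (x - 1)**2*(x + 2)*(x + 3).
Partial-fraction decomposition: -17/(8*(x + 3)) + 16/(9*(x + 2)) + 25/(72*(x - 1)) - 1/(6*(x - 1)**2).
Integrate each term; A/(x−a) gives A·log|x−a|; A/(x−a)² gives −A/(x−a).

25*log(x - 1)/72 + 16*log(x + 2)/9 - 17*log(x + 3)/8 + 1/(6*x - 6) + C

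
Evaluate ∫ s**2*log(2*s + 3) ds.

Use integration by parts with u = log(2*s + 3), dv = s**2 ds.
Then du = 2/(2*s + 3) ds and v = s**3/3.

s**3*log(2*s + 3)/3 - s**3/9 + s**2/4 - 3*s/4 + 9*log(2*s + 3)/8 + C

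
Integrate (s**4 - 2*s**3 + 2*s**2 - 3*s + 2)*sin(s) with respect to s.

Use integration by parts with u = s**4 - 2*s**3 + 2*s**2 - 3*s + 2, dv = sin(s) ds, so v = -cos(s).
Apply parts 4 times (tabular method): alternate signs, differentiate u down to 0, integrate dv up.

-s**4*cos(s) + 4*s**3*sin(s) + 2*s**3*cos(s) - 6*s**2*sin(s) + 10*s**2*cos(s) - 20*s*sin(s) - 9*s*cos(s) + 9*sin(s) - 22*cos(s) + C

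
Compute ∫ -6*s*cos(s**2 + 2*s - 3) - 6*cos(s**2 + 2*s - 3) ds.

-3*sin(s**2 + 2*s - 3) + C

Let u = s**2 + 2*s - 3, so du = (2*s + 2) ds.
Rewriting, the integral becomes -3·∫ cos(u) du = -3·sin(u).
Substituting back, u = s**2 + 2*s - 3.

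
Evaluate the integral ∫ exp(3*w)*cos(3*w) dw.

exp(3*w)*sin(3*w)/6 + exp(3*w)*cos(3*w)/6 + C

Let I denote the integral. Integrate by parts with u = cos(3*w), dv = exp(3*w) dw, so v = exp(3*w)/3: I = exp(3*w)*cos(3*w)/3 + ∫ exp(3*w)*sin(3*w) dw.
Apply parts again with u = sin(3*w), dv = exp(3*w) dw: ∫ exp(3*w)*sin(3*w) dw = exp(3*w)*sin(3*w)/3 − I. Substituting back brings back I: I = exp(3*w)*sin(3*w)/3 + exp(3*w)*cos(3*w)/3 − I.
Solving for I: (1 + 1)·I equals the remaining terms, so I = (1/2)·(exp(3*w)*sin(3*w)/3 + exp(3*w)*cos(3*w)/3).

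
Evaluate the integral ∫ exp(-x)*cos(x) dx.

Let I denote the integral. Integrate by parts with u = cos(x), dv = exp(-x) dx, so v = -exp(-x): I = -exp(-x)*cos(x) − ∫ exp(-x)*sin(x) dx.
Apply parts again with u = sin(x), dv = exp(-x) dx: ∫ exp(-x)*sin(x) dx = -exp(-x)*sin(x) + I. Substituting back brings back I: I = exp(-x)*sin(x) - exp(-x)*cos(x) − I.
Solving for I: (1 + 1)·I equals the remaining terms, so I = (1/2)·(exp(-x)*sin(x) - exp(-x)*cos(x)).

exp(-x)*sin(x)/2 - exp(-x)*cos(x)/2 + C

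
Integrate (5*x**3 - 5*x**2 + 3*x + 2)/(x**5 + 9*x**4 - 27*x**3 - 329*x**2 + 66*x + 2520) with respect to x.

Factor the denominator: (x - 5)*(x - 3)*(x + 4)*(x + 6)*(x + 7).
Partial-fraction decomposition: -1979/(360*(x + 7)) + 58/(9*(x + 6)) - 205/(189*(x + 4)) - 101/(1260*(x - 3)) + 47/(216*(x - 5)).
Integrate each term: A/(x−a) contributes A·log|x−a|.

47*log(x - 5)/216 - 101*log(x - 3)/1260 - 205*log(x + 4)/189 + 58*log(x + 6)/9 - 1979*log(x + 7)/360 + C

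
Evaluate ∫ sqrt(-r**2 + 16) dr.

Substitute r = 4·sin(θ), so dr = 4·cos(θ) dθ and the radical becomes sqrt(-r**2 + 16) = 4·cos(θ) by the Pythagorean identity.
Integrate the resulting trig expression in θ, then back-substitute θ = asin(r/4), sin(θ) = r/4, cos(θ) = sqrt(-r**2 + 16)/4 (absorbing any constant into C).

r*sqrt(-r**2 + 16)/2 + 8*asin(r/4) + C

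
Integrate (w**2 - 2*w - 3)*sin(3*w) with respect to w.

Use integration by parts with u = w**2 - 2*w - 3, dv = sin(3*w) dw, so v = -cos(3*w)/3.
Apply parts 2 times (tabular method): alternate signs, differentiate u down to 0, integrate dv up.

-w**2*cos(3*w)/3 + 2*w*sin(3*w)/9 + 2*w*cos(3*w)/3 - 2*sin(3*w)/9 + 29*cos(3*w)/27 + C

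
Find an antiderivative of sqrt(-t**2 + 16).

t*sqrt(-t**2 + 16)/2 + 8*asin(t/4) + C

Substitute t = 4·sin(θ), so dt = 4·cos(θ) dθ and the radical becomes sqrt(-t**2 + 16) = 4·cos(θ) by the Pythagorean identity.
Integrate the resulting trig expression in θ, then back-substitute θ = asin(t/4), sin(θ) = t/4, cos(θ) = sqrt(-t**2 + 16)/4 (absorbing any constant into C).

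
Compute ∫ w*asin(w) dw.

w**2*asin(w)/2 + w*sqrt(-w**2 + 1)/4 - asin(w)/4 + C

Use integration by parts with u = arcsin(w), dv = w dw.
Then du = 1/sqrt(-w**2 + 1) dw.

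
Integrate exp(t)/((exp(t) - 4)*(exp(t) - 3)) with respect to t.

log(exp(t) - 4) - log(exp(t) - 3) + C

Let u = e^t, du = e^t dt.
The integral becomes ∫ du/((u-4)(u-3)); decompose into partial fractions.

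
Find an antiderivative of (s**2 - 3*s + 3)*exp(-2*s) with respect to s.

Use integration by parts with u = s**2 - 3*s + 3, dv = exp(-2*s) ds, so v = -exp(-2*s)/2.
Apply parts 2 times (tabular method): alternate signs, differentiate u down to 0, integrate dv up.

(-s**2 + 2*s - 2)*exp(-2*s)/2 + C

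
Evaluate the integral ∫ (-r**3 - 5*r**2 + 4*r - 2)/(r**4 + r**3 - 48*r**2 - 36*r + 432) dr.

Factor the denominator: (r - 6)*(r - 3)*(r + 4)*(r + 6).
Partial-fraction decomposition: -5/(108*(r + 6)) - 17/(70*(r + 4)) + 62/(189*(r - 3)) - 187/(180*(r - 6)).
Integrate each term: A/(r−a) contributes A·log|r−a|.

-187*log(r - 6)/180 + 62*log(r - 3)/189 - 17*log(r + 4)/70 - 5*log(r + 6)/108 + C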